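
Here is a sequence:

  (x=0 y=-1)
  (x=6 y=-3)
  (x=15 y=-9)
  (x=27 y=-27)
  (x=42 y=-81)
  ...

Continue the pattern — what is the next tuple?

X goes 0, 6, 15, 27, 42 → 60 (differences are 6, 9, 12, … (increasing by 3 each time)).
Y: ×3 each step, so -1, -3, -9, -27, -81 → -243.
Putting it together: (x=60 y=-243).

(x=60 y=-243)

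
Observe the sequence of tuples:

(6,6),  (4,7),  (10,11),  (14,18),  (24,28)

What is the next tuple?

For the first coordinate, each term is the sum of the two before it: 6, 4, 10, 14, 24 → 38.
For the second coordinate, differences are 1, 4, 7, … (increasing by 3 each time): 6, 7, 11, 18, 28 → 41.
Combining the parts gives (38,41).

(38,41)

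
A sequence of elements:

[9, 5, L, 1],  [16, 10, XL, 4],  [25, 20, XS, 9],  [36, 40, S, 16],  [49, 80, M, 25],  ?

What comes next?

First slot: perfect squares: 3², 4², 5², …; 9, 16, 25, 36, 49 → 64.
Second slot: 5, 10, 20, 40, 80 → 160 (×2 each step).
Size goes L, XL, XS, S, M → L (runs through clothing sizes XS→XL).
Fourth slot — perfect squares: 1², 2², 3², …: 1, 4, 9, 16, 25 → 36.
Putting it together: [64, 160, L, 36].

[64, 160, L, 36]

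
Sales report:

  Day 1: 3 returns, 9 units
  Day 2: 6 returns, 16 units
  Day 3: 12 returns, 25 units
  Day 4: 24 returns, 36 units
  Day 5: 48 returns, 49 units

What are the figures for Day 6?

96 returns, 64 units

Returns goes 3, 6, 12, 24, 48 → 96 (×2 each step).
Units goes 9, 16, 25, 36, 49 → 64 (perfect squares: 3², 4², 5², …).
Putting it together: 96 returns, 64 units.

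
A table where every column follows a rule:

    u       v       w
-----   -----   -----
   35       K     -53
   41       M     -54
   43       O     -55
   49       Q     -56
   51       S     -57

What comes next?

57  U  -58

Column u: 35, 41, 43, 49, 51 → 57 (alternating steps +6, +2, +6, +2, …).
Column v goes K, M, O, Q, S → U (letters move forward 2 places in the alphabet).
Column w: −1 each step, so -53, -54, -55, -56, -57 → -58.
Combining the parts gives 57  U  -58.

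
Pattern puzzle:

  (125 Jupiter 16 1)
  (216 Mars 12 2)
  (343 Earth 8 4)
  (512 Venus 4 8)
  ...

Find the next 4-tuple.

(729 Mercury 0 16)

First component: perfect cubes: 5³, 6³, 7³, …; 125, 216, 343, 512 → 729.
Planet: runs backward through the planets Mercury→Neptune; Jupiter, Mars, Earth, Venus → Mercury.
Third component: −4 each step, so 16, 12, 8, 4 → 0.
Fourth component: ×2 each step; 1, 2, 4, 8 → 16.
So the next 4-tuple is (729 Mercury 0 16).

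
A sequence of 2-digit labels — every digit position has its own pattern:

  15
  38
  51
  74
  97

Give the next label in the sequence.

First digit: +2 each step, mod 10; 1, 3, 5, 7, 9 → 1.
Second digit — +3 each step, mod 10: 5, 8, 1, 4, 7 → 0.
Putting it together: 10.

10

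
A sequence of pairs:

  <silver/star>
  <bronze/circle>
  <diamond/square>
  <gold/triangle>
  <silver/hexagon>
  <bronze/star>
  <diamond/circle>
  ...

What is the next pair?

Rank: repeats silver → bronze → diamond → gold, so silver, bronze, diamond, gold, silver, bronze, diamond → gold.
Shape — repeats star → circle → square → triangle → hexagon: star, circle, square, triangle, hexagon, star, circle → square.
Putting it together: <gold/square>.

<gold/square>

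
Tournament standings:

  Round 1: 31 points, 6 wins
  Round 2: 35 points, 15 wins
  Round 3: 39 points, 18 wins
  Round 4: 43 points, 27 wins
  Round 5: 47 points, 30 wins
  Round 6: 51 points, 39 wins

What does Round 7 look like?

55 points, 42 wins

For the points, +4 each step: 31, 35, 39, 43, 47, 51 → 55.
Wins: alternating steps +9, +3, +9, +3, …; 6, 15, 18, 27, 30, 39 → 42.
Combining the parts gives 55 points, 42 wins.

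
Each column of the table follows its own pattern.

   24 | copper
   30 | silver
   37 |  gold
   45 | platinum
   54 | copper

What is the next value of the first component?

64

For the first component, differences are 6, 7, 8, … (increasing by 1 each time): 24, 30, 37, 45, 54 → 64.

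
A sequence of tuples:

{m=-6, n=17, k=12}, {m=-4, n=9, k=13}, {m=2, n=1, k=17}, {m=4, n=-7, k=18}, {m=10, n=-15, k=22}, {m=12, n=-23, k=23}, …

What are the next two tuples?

M: alternating steps +2, +6, +2, +6, …, so -6, -4, 2, 4, 10, 12 → 18 → 20.
For the n, −8 each step: 17, 9, 1, -7, -15, -23 → -31 → -39.
For the k, alternating steps +1, +4, +1, +4, …: 12, 13, 17, 18, 22, 23 → 27 → 28.
Putting the parts together: {m=18, n=-31, k=27} and then {m=20, n=-39, k=28}.

{m=18, n=-31, k=27}, {m=20, n=-39, k=28}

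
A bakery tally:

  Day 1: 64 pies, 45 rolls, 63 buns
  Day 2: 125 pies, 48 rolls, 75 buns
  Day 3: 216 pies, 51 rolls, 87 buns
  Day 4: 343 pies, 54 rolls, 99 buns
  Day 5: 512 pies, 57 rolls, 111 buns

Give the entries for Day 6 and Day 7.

729 pies, 60 rolls, 123 buns; 1000 pies, 63 rolls, 135 buns

Pies: perfect cubes: 4³, 5³, 6³, …, so 64, 125, 216, 343, 512 → 729 → 1000.
Rolls: +3 each step, so 45, 48, 51, 54, 57 → 60 → 63.
For the buns, +12 each step: 63, 75, 87, 99, 111 → 123 → 135.
So the next two records are 729 pies, 60 rolls, 123 buns and 1000 pies, 63 rolls, 135 buns.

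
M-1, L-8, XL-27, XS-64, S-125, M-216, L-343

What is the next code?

XL-512

Size: repeats M → L → XL → XS → S; M, L, XL, XS, S, M, L → XL.
Second component: 1, 8, 27, 64, 125, 216, 343 → 512 (perfect cubes: 1³, 2³, 3³, …).
Putting it together: XL-512.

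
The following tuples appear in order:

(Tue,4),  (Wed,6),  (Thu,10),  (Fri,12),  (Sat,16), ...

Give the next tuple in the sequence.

Day — runs through the weekdays Mon→Sun: Tue, Wed, Thu, Fri, Sat → Sun.
Second slot goes 4, 6, 10, 12, 16 → 18 (alternating steps +2, +4, +2, +4, …).
Putting it together: (Sun,18).

(Sun,18)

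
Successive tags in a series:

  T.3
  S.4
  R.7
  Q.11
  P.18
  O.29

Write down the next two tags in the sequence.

Letter: letters move back 1 place in the alphabet; T, S, R, Q, P, O → N → M.
Second component goes 3, 4, 7, 11, 18, 29 → 47 → 76 (each term is the sum of the two before it).
Putting the parts together: N.47 and then M.76.

N.47, M.76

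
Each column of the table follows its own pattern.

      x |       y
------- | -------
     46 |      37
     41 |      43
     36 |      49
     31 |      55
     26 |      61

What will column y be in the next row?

67

For the column y, +6 each step: 37, 43, 49, 55, 61 → 67.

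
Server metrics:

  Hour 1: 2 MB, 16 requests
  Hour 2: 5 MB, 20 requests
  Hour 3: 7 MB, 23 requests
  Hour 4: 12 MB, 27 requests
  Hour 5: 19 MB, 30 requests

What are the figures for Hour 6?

MB: 2, 5, 7, 12, 19 → 31 (each term is the sum of the two before it).
Requests: alternating steps +4, +3, +4, +3, …, so 16, 20, 23, 27, 30 → 34.
So the next row is 31 MB, 34 requests.

31 MB, 34 requests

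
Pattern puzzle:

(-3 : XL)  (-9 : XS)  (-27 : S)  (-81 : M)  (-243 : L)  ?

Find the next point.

First slot: ×3 each step, so -3, -9, -27, -81, -243 → -729.
Size: XL, XS, S, M, L → XL (runs through clothing sizes XS→XL).
So the next point is (-729 : XL).

(-729 : XL)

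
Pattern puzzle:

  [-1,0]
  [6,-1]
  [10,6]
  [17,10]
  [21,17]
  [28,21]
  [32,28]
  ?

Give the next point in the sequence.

[39,32]

First coordinate: alternating steps +7, +4, +7, +4, …, so -1, 6, 10, 17, 21, 28, 32 → 39.
Second coordinate — always the previous value of the first coordinate: 0, -1, 6, 10, 17, 21, 28 → 32.
So the next point is [39,32].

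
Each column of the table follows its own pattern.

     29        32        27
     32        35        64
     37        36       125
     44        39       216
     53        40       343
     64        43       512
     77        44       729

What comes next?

First component — differences are 3, 5, 7, … (increasing by 2 each time): 29, 32, 37, 44, 53, 64, 77 → 92.
Second component goes 32, 35, 36, 39, 40, 43, 44 → 47 (alternating steps +3, +1, +3, +1, …).
For the third component, perfect cubes: 3³, 4³, 5³, …: 27, 64, 125, 216, 343, 512, 729 → 1000.
Putting it together: 92  47  1000.

92  47  1000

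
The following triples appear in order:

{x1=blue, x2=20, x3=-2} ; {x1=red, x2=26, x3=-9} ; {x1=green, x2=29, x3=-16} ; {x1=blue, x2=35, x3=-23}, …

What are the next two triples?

X1: repeats blue → red → green, so blue, red, green, blue → red → green.
X2: 20, 26, 29, 35 → 38 → 44 (alternating steps +6, +3, +6, +3, …).
X3: −7 each step, so -2, -9, -16, -23 → -30 → -37.
So the next two triples are {x1=red, x2=38, x3=-30} and {x1=green, x2=44, x3=-37}.

{x1=red, x2=38, x3=-30}, {x1=green, x2=44, x3=-37}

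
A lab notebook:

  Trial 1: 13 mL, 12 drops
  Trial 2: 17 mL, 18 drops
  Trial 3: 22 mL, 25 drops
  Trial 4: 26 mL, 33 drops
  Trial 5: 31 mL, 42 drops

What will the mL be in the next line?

ML: alternating steps +4, +5, +4, +5, …; 13, 17, 22, 26, 31 → 35.
For the drops, differences are 6, 7, 8, … (increasing by 1 each time): 12, 18, 25, 33, 42 → 52.

35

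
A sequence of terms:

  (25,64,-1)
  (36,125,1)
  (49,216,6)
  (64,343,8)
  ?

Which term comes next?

(81,512,13)

First entry: 25, 36, 49, 64 → 81 (perfect squares: 5², 6², 7², …).
Second entry: perfect cubes: 4³, 5³, 6³, …; 64, 125, 216, 343 → 512.
Third entry — alternating steps +2, +5, +2, +5, …: -1, 1, 6, 8 → 13.
So the next term is (81,512,13).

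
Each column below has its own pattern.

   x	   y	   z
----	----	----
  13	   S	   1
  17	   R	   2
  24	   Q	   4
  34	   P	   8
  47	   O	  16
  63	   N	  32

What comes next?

For the column x, differences are 4, 7, 10, … (increasing by 3 each time): 13, 17, 24, 34, 47, 63 → 82.
Column y: letters move back 1 place in the alphabet; S, R, Q, P, O, N → M.
Column z goes 1, 2, 4, 8, 16, 32 → 64 (×2 each step).
Combining the parts gives 82  M  64.

82  M  64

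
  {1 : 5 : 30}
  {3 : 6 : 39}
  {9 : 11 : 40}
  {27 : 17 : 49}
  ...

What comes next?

{81 : 28 : 50}

First entry: 1, 3, 9, 27 → 81 (×3 each step).
Second entry: each term is the sum of the two before it, so 5, 6, 11, 17 → 28.
Third entry: alternating steps +9, +1, +9, +1, …; 30, 39, 40, 49 → 50.
Combining the parts gives {81 : 28 : 50}.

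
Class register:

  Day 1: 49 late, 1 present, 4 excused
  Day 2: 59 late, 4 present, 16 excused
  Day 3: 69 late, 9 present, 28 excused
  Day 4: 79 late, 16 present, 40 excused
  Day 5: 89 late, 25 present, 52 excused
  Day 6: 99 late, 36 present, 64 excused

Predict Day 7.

109 late, 49 present, 76 excused

Late: +10 each step; 49, 59, 69, 79, 89, 99 → 109.
For the present, perfect squares: 1², 2², 3², …: 1, 4, 9, 16, 25, 36 → 49.
Excused goes 4, 16, 28, 40, 52, 64 → 76 (+12 each step).
Combining the parts gives 109 late, 49 present, 76 excused.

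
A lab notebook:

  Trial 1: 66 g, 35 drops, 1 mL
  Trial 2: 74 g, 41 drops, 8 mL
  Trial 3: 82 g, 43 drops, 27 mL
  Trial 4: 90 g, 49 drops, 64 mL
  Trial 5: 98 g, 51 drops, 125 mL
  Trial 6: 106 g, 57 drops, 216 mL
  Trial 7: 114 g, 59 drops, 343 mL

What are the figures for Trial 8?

G: +8 each step, so 66, 74, 82, 90, 98, 106, 114 → 122.
Drops: alternating steps +6, +2, +6, +2, …; 35, 41, 43, 49, 51, 57, 59 → 65.
ML goes 1, 8, 27, 64, 125, 216, 343 → 512 (perfect cubes: 1³, 2³, 3³, …).
So the next record is 122 g, 65 drops, 512 mL.

122 g, 65 drops, 512 mL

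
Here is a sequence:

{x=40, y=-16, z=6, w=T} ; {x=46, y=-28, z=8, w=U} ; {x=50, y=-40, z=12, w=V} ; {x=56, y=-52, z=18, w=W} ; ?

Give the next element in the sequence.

X: alternating steps +6, +4, +6, +4, …; 40, 46, 50, 56 → 60.
For the y, −12 each step: -16, -28, -40, -52 → -64.
Z goes 6, 8, 12, 18 → 26 (differences are 2, 4, 6, … (increasing by 2 each time)).
W — letters move forward 1 place in the alphabet: T, U, V, W → X.
Putting it together: {x=60, y=-64, z=26, w=X}.

{x=60, y=-64, z=26, w=X}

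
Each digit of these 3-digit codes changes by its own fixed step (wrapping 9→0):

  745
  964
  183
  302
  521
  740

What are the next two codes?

969, 188

First digit: +2 each step, mod 10; 7, 9, 1, 3, 5, 7 → 9 → 1.
Second digit — +2 each step, mod 10: 4, 6, 8, 0, 2, 4 → 6 → 8.
Third digit — −1 each step, mod 10: 5, 4, 3, 2, 1, 0 → 9 → 8.
Putting the parts together: 969 and then 188.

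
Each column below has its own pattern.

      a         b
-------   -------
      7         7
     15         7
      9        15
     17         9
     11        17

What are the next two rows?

19  11; 13  19

For the column a, alternating steps +8, −6, +8, −6, …: 7, 15, 9, 17, 11 → 19 → 13.
Column b: always the previous value of the column a; 7, 7, 15, 9, 17 → 11 → 19.
So the next two rows are 19  11 and 13  19.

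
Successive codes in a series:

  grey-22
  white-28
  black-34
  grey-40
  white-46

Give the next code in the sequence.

black-52

Shade goes grey, white, black, grey, white → black (repeats grey → white → black).
Second component: +6 each step, so 22, 28, 34, 40, 46 → 52.
Putting it together: black-52.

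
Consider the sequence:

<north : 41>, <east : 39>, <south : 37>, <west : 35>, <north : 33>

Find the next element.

Direction goes north, east, south, west, north → east (repeats north → east → south → west).
For the second component, −2 each step: 41, 39, 37, 35, 33 → 31.
Combining the parts gives <east : 31>.

<east : 31>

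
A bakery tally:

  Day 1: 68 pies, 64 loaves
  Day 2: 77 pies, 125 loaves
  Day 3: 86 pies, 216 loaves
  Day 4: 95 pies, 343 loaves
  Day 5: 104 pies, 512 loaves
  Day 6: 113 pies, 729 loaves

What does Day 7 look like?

122 pies, 1000 loaves

Pies — +9 each step: 68, 77, 86, 95, 104, 113 → 122.
Loaves: 64, 125, 216, 343, 512, 729 → 1000 (perfect cubes: 4³, 5³, 6³, …).
So the next row is 122 pies, 1000 loaves.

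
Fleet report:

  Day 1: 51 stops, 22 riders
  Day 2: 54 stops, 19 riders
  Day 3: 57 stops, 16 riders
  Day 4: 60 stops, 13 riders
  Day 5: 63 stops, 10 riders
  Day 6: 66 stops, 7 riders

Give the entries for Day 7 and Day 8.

Stops: +3 each step, so 51, 54, 57, 60, 63, 66 → 69 → 72.
Riders: 22, 19, 16, 13, 10, 7 → 4 → 1 (together with the stops always sums to 73).
Putting the parts together: 69 stops, 4 riders and then 72 stops, 1 riders.

69 stops, 4 riders; 72 stops, 1 riders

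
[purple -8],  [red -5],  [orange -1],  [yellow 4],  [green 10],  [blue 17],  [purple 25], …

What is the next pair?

Colour — repeats purple → red → orange → yellow → green → blue: purple, red, orange, yellow, green, blue, purple → red.
Second coordinate — differences are 3, 4, 5, … (increasing by 1 each time): -8, -5, -1, 4, 10, 17, 25 → 34.
Putting it together: [red 34].

[red 34]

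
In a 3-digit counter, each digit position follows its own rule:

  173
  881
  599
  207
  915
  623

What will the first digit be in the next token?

3

First digit: 1, 8, 5, 2, 9, 6 → 3 (−3 each step, mod 10).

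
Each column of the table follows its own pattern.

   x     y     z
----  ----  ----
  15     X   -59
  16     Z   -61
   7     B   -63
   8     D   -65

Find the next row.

For the column x, alternating steps +1, −9, +1, −9, …: 15, 16, 7, 8 → -1.
Column y: letters move forward 2 places in the alphabet, wrapping Z→A, so X, Z, B, D → F.
Column z: −2 each step, so -59, -61, -63, -65 → -67.
Putting it together: -1  F  -67.

-1  F  -67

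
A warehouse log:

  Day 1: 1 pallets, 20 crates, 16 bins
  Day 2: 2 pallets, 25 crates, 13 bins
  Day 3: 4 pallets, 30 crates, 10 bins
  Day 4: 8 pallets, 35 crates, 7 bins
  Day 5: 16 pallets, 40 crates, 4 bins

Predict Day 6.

For the pallets, ×2 each step: 1, 2, 4, 8, 16 → 32.
Crates: 20, 25, 30, 35, 40 → 45 (+5 each step).
Bins: −3 each step; 16, 13, 10, 7, 4 → 1.
So the next row is 32 pallets, 45 crates, 1 bins.

32 pallets, 45 crates, 1 bins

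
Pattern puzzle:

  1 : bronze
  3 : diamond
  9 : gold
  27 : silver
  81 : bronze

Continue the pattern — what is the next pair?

First coordinate — ×3 each step: 1, 3, 9, 27, 81 → 243.
Rank goes bronze, diamond, gold, silver, bronze → diamond (repeats bronze → diamond → gold → silver).
Combining the parts gives 243 : diamond.

243 : diamond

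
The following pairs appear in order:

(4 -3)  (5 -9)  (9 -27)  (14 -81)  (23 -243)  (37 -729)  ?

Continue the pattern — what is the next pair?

(60 -2187)

For the first entry, each term is the sum of the two before it: 4, 5, 9, 14, 23, 37 → 60.
Second entry: ×3 each step, so -3, -9, -27, -81, -243, -729 → -2187.
Putting it together: (60 -2187).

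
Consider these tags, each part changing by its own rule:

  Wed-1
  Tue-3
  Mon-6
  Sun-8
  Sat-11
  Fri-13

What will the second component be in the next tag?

16

Day: runs backward through the weekdays Mon→Sun; Wed, Tue, Mon, Sun, Sat, Fri → Thu.
Second component: alternating steps +2, +3, +2, +3, …; 1, 3, 6, 8, 11, 13 → 16.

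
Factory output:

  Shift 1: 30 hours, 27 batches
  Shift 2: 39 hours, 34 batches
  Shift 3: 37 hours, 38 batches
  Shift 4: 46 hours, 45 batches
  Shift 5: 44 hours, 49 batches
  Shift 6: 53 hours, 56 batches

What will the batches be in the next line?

60

Hours: alternating steps +9, −2, +9, −2, …; 30, 39, 37, 46, 44, 53 → 51.
Batches — alternating steps +7, +4, +7, +4, …: 27, 34, 38, 45, 49, 56 → 60.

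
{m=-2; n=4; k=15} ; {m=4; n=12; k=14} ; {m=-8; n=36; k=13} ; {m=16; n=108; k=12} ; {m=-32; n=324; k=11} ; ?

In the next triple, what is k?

K: 15, 14, 13, 12, 11 → 10 (−1 each step).

10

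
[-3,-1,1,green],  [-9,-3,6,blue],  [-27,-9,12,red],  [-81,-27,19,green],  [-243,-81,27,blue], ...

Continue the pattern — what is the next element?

First coordinate — ×3 each step: -3, -9, -27, -81, -243 → -729.
Second coordinate: -1, -3, -9, -27, -81 → -243 (×3 each step).
Third coordinate: differences are 5, 6, 7, … (increasing by 1 each time); 1, 6, 12, 19, 27 → 36.
Colour — repeats green → blue → red: green, blue, red, green, blue → red.
Combining the parts gives [-729,-243,36,red].

[-729,-243,36,red]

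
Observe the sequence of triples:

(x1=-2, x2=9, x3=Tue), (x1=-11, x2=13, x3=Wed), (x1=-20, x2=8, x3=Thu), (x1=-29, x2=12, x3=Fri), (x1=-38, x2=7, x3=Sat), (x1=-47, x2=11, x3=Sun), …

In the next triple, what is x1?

For the x1, −9 each step: -2, -11, -20, -29, -38, -47 → -56.

-56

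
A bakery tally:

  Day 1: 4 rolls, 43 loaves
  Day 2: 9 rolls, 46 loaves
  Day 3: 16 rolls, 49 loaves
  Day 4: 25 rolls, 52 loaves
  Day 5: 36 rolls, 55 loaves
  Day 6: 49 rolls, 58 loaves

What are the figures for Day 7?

Rolls: 4, 9, 16, 25, 36, 49 → 64 (perfect squares: 2², 3², 4², …).
Loaves goes 43, 46, 49, 52, 55, 58 → 61 (+3 each step).
Putting it together: 64 rolls, 61 loaves.

64 rolls, 61 loaves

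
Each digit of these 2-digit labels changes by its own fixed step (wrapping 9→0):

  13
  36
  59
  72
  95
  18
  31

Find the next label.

54

First digit goes 1, 3, 5, 7, 9, 1, 3 → 5 (+2 each step, mod 10).
Second digit: +3 each step, mod 10; 3, 6, 9, 2, 5, 8, 1 → 4.
So the next label is 54.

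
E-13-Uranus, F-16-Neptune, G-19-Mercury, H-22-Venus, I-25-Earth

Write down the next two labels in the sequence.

Letter — letters move forward 1 place in the alphabet: E, F, G, H, I → J → K.
For the second component, +3 each step: 13, 16, 19, 22, 25 → 28 → 31.
For the planet, runs through the planets Mercury→Neptune: Uranus, Neptune, Mercury, Venus, Earth → Mars → Jupiter.
Putting the parts together: J-28-Mars and then K-31-Jupiter.

J-28-Mars then K-31-Jupiter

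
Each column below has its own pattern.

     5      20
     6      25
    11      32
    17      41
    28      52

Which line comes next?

45  65

First component: 5, 6, 11, 17, 28 → 45 (each term is the sum of the two before it).
Second component: differences are 5, 7, 9, … (increasing by 2 each time), so 20, 25, 32, 41, 52 → 65.
Putting it together: 45  65.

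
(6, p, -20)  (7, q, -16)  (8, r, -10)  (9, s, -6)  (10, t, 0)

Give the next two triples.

(11, u, 4), (12, v, 10)

First part: +1 each step, so 6, 7, 8, 9, 10 → 11 → 12.
Letter: letters move forward 1 place in the alphabet; p, q, r, s, t → u → v.
Third part: alternating steps +4, +6, +4, +6, …, so -20, -16, -10, -6, 0 → 4 → 10.
Putting the parts together: (11, u, 4) and then (12, v, 10).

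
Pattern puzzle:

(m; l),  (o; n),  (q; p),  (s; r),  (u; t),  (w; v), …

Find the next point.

First letter — letters move forward 2 places in the alphabet: m, o, q, s, u, w → y.
Second letter — letters move forward 2 places in the alphabet: l, n, p, r, t, v → x.
Combining the parts gives (y; x).

(y; x)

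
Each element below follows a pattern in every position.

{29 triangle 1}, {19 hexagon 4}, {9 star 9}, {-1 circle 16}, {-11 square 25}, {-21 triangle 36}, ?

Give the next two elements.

First entry: −10 each step; 29, 19, 9, -1, -11, -21 → -31 → -41.
Shape: repeats triangle → hexagon → star → circle → square; triangle, hexagon, star, circle, square, triangle → hexagon → star.
Third entry — perfect squares: 1², 2², 3², …: 1, 4, 9, 16, 25, 36 → 49 → 64.
Putting the parts together: {-31 hexagon 49} and then {-41 star 64}.

{-31 hexagon 49}, {-41 star 64}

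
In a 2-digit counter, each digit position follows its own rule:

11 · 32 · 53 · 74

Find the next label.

95

First digit: +2 each step, mod 10, so 1, 3, 5, 7 → 9.
Second digit — +1 each step, mod 10: 1, 2, 3, 4 → 5.
So the next label is 95.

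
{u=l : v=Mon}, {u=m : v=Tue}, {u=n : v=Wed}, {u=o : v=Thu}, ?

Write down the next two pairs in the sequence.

{u=p : v=Fri}, {u=q : v=Sat}

U: letters move forward 1 place in the alphabet, so l, m, n, o → p → q.
For the v, runs through the weekdays Mon→Sun: Mon, Tue, Wed, Thu → Fri → Sat.
So the next two pairs are {u=p : v=Fri} and {u=q : v=Sat}.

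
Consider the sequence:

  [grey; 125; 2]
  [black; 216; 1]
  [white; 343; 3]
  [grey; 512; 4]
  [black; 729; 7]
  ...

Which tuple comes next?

[white; 1000; 11]

Shade — repeats grey → black → white: grey, black, white, grey, black → white.
Second part goes 125, 216, 343, 512, 729 → 1000 (perfect cubes: 5³, 6³, 7³, …).
Third part: each term is the sum of the two before it, so 2, 1, 3, 4, 7 → 11.
Combining the parts gives [white; 1000; 11].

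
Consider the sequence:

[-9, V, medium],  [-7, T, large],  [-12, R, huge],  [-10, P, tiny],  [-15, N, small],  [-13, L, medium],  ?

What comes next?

[-18, J, large]

For the first value, alternating steps +2, −5, +2, −5, …: -9, -7, -12, -10, -15, -13 → -18.
Letter: V, T, R, P, N, L → J (letters move back 2 places in the alphabet).
Size: repeats medium → large → huge → tiny → small, so medium, large, huge, tiny, small, medium → large.
Putting it together: [-18, J, large].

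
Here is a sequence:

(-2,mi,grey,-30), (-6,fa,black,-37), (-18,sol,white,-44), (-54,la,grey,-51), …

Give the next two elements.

First value goes -2, -6, -18, -54 → -162 → -486 (×3 each step).
Note: runs through the solfège scale do→ti; mi, fa, sol, la → ti → do.
Shade: repeats grey → black → white; grey, black, white, grey → black → white.
Fourth value goes -30, -37, -44, -51 → -58 → -65 (−7 each step).
So the next two elements are (-162,ti,black,-58) and (-486,do,white,-65).

(-162,ti,black,-58), (-486,do,white,-65)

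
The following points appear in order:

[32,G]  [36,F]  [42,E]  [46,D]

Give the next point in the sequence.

[52,C]

First part: alternating steps +4, +6, +4, +6, …, so 32, 36, 42, 46 → 52.
For the letter, letters move back 1 place in the alphabet: G, F, E, D → C.
Combining the parts gives [52,C].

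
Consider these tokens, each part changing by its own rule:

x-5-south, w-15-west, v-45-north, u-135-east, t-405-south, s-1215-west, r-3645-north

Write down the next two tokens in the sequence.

q-10935-east, p-32805-south

Letter: letters move back 1 place in the alphabet; x, w, v, u, t, s, r → q → p.
For the second component, ×3 each step: 5, 15, 45, 135, 405, 1215, 3645 → 10935 → 32805.
Direction goes south, west, north, east, south, west, north → east → south (repeats south → west → north → east).
So the next two tokens are q-10935-east and p-32805-south.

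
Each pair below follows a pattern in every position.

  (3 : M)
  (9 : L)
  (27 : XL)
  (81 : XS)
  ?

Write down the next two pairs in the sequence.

(243 : S), (729 : M)

First part goes 3, 9, 27, 81 → 243 → 729 (×3 each step).
Size: M, L, XL, XS → S → M (runs through clothing sizes XS→XL).
Putting the parts together: (243 : S) and then (729 : M).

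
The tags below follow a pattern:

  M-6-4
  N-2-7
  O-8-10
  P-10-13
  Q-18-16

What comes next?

Letter goes M, N, O, P, Q → R (letters move forward 1 place in the alphabet).
Second component: 6, 2, 8, 10, 18 → 28 (each term is the sum of the two before it).
Third component: +3 each step, so 4, 7, 10, 13, 16 → 19.
Combining the parts gives R-28-19.

R-28-19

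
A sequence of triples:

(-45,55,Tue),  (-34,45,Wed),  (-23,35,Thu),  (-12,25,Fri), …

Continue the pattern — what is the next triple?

First part — +11 each step: -45, -34, -23, -12 → -1.
Second part: −10 each step; 55, 45, 35, 25 → 15.
Day: Tue, Wed, Thu, Fri → Sat (runs through the weekdays Mon→Sun).
Putting it together: (-1,15,Sat).

(-1,15,Sat)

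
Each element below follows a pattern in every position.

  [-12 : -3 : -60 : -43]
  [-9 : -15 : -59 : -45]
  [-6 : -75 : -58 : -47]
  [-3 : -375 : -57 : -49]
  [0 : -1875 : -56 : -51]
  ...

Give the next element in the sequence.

First part: +3 each step, so -12, -9, -6, -3, 0 → 3.
Second part — ×5 each step: -3, -15, -75, -375, -1875 → -9375.
Third part: +1 each step; -60, -59, -58, -57, -56 → -55.
Fourth part: −2 each step; -43, -45, -47, -49, -51 → -53.
Putting it together: [3 : -9375 : -55 : -53].

[3 : -9375 : -55 : -53]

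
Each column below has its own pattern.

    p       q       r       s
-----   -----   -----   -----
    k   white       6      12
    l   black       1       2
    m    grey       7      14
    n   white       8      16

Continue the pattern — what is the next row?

Column p: letters move forward 1 place in the alphabet; k, l, m, n → o.
Column q goes white, black, grey, white → black (repeats white → black → grey).
Column r: each term is the sum of the two before it, so 6, 1, 7, 8 → 15.
Column s: 12, 2, 14, 16 → 30 (always 2 × the column r).
Combining the parts gives o  black  15  30.

o  black  15  30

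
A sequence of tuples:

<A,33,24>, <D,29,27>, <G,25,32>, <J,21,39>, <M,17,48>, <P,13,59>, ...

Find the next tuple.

Letter — letters move forward 3 places in the alphabet: A, D, G, J, M, P → S.
Second coordinate — −4 each step: 33, 29, 25, 21, 17, 13 → 9.
Third coordinate goes 24, 27, 32, 39, 48, 59 → 72 (differences are 3, 5, 7, … (increasing by 2 each time)).
Putting it together: <S,9,72>.

<S,9,72>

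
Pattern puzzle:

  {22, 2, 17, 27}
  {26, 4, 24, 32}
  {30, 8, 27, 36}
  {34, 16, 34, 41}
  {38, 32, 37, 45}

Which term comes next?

{42, 64, 44, 50}

First coordinate: 22, 26, 30, 34, 38 → 42 (+4 each step).
Second coordinate — ×2 each step: 2, 4, 8, 16, 32 → 64.
Third coordinate: alternating steps +7, +3, +7, +3, …; 17, 24, 27, 34, 37 → 44.
For the fourth coordinate, alternating steps +5, +4, +5, +4, …: 27, 32, 36, 41, 45 → 50.
So the next term is {42, 64, 44, 50}.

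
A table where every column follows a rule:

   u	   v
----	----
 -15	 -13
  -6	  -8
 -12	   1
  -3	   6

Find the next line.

-9  15

Column u: alternating steps +9, −6, +9, −6, …; -15, -6, -12, -3 → -9.
Column v goes -13, -8, 1, 6 → 15 (alternating steps +5, +9, +5, +9, …).
So the next line is -9  15.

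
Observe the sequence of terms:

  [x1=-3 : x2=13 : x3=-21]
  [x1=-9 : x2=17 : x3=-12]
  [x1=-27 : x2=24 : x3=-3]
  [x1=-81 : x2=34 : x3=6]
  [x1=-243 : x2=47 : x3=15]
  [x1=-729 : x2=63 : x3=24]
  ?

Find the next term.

[x1=-2187 : x2=82 : x3=33]

X1: ×3 each step; -3, -9, -27, -81, -243, -729 → -2187.
X2: differences are 4, 7, 10, … (increasing by 3 each time), so 13, 17, 24, 34, 47, 63 → 82.
X3: -21, -12, -3, 6, 15, 24 → 33 (+9 each step).
Putting it together: [x1=-2187 : x2=82 : x3=33].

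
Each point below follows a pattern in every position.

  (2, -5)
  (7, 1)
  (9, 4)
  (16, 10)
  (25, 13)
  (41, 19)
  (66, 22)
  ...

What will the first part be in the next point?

First part: each term is the sum of the two before it; 2, 7, 9, 16, 25, 41, 66 → 107.

107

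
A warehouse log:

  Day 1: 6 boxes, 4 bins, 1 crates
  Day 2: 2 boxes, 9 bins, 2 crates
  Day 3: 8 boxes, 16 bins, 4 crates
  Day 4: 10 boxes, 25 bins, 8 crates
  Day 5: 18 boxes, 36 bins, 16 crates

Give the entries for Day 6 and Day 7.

Boxes goes 6, 2, 8, 10, 18 → 28 → 46 (each term is the sum of the two before it).
Bins: perfect squares: 2², 3², 4², …, so 4, 9, 16, 25, 36 → 49 → 64.
Crates — ×2 each step: 1, 2, 4, 8, 16 → 32 → 64.
Putting the parts together: 28 boxes, 49 bins, 32 crates and then 46 boxes, 64 bins, 64 crates.

28 boxes, 49 bins, 32 crates; 46 boxes, 64 bins, 64 crates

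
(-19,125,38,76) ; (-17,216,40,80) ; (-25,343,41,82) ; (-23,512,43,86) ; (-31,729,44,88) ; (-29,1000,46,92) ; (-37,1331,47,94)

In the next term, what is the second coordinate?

1728

Second coordinate — perfect cubes: 5³, 6³, 7³, …: 125, 216, 343, 512, 729, 1000, 1331 → 1728.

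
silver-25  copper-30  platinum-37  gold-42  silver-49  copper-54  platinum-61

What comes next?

gold-66

For the metal, repeats silver → copper → platinum → gold: silver, copper, platinum, gold, silver, copper, platinum → gold.
Second component — alternating steps +5, +7, +5, +7, …: 25, 30, 37, 42, 49, 54, 61 → 66.
So the next label is gold-66.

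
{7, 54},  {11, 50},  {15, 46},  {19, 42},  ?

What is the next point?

{23, 38}

First value: +4 each step; 7, 11, 15, 19 → 23.
Second value — −4 each step: 54, 50, 46, 42 → 38.
So the next point is {23, 38}.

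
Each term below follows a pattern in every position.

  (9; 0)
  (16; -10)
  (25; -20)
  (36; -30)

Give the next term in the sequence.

(49; -40)

For the first entry, perfect squares: 3², 4², 5², …: 9, 16, 25, 36 → 49.
Second entry: 0, -10, -20, -30 → -40 (−10 each step).
Putting it together: (49; -40).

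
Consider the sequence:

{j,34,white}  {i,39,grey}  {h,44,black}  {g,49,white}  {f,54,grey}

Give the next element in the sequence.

{e,59,black}

Letter — letters move back 1 place in the alphabet: j, i, h, g, f → e.
Second slot — +5 each step: 34, 39, 44, 49, 54 → 59.
For the shade, repeats white → grey → black: white, grey, black, white, grey → black.
Combining the parts gives {e,59,black}.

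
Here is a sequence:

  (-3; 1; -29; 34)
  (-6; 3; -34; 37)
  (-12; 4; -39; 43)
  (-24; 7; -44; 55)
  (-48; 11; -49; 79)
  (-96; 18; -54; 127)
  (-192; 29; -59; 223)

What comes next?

For the first value, ×2 each step: -3, -6, -12, -24, -48, -96, -192 → -384.
For the second value, each term is the sum of the two before it: 1, 3, 4, 7, 11, 18, 29 → 47.
Third value: −5 each step; -29, -34, -39, -44, -49, -54, -59 → -64.
Fourth value goes 34, 37, 43, 55, 79, 127, 223 → 415 (together with the first value always sums to 31).
So the next 4-tuple is (-384; 47; -64; 415).

(-384; 47; -64; 415)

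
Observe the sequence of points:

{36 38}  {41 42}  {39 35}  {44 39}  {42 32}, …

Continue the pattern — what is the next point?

First coordinate — alternating steps +5, −2, +5, −2, …: 36, 41, 39, 44, 42 → 47.
Second coordinate goes 38, 42, 35, 39, 32 → 36 (alternating steps +4, −7, +4, −7, …).
Putting it together: {47 36}.

{47 36}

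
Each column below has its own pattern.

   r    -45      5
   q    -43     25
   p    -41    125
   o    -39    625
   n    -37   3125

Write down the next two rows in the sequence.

m  -35  15625; l  -33  78125

Letter — letters move back 1 place in the alphabet: r, q, p, o, n → m → l.
Second component: -45, -43, -41, -39, -37 → -35 → -33 (+2 each step).
Third component — ×5 each step: 5, 25, 125, 625, 3125 → 15625 → 78125.
So the next two rows are m  -35  15625 and l  -33  78125.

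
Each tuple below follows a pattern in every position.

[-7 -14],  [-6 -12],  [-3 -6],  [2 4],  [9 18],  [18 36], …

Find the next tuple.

[29 58]

First slot: differences are 1, 3, 5, … (increasing by 2 each time); -7, -6, -3, 2, 9, 18 → 29.
For the second slot, always 2 × the first slot: -14, -12, -6, 4, 18, 36 → 58.
Combining the parts gives [29 58].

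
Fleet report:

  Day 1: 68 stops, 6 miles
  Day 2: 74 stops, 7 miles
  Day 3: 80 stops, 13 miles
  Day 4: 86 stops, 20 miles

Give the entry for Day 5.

Stops: +6 each step; 68, 74, 80, 86 → 92.
Miles goes 6, 7, 13, 20 → 33 (each term is the sum of the two before it).
Putting it together: 92 stops, 33 miles.

92 stops, 33 miles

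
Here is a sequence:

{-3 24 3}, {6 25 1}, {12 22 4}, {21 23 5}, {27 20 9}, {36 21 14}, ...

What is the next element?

{42 18 23}

First component: alternating steps +9, +6, +9, +6, …; -3, 6, 12, 21, 27, 36 → 42.
Second component goes 24, 25, 22, 23, 20, 21 → 18 (alternating steps +1, −3, +1, −3, …).
Third component goes 3, 1, 4, 5, 9, 14 → 23 (each term is the sum of the two before it).
So the next element is {42 18 23}.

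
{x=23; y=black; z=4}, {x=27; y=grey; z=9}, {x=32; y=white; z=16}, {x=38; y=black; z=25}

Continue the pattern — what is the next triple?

X: differences are 4, 5, 6, … (increasing by 1 each time); 23, 27, 32, 38 → 45.
Y: repeats black → grey → white; black, grey, white, black → grey.
Z: 4, 9, 16, 25 → 36 (perfect squares: 2², 3², 4², …).
So the next triple is {x=45; y=grey; z=36}.

{x=45; y=grey; z=36}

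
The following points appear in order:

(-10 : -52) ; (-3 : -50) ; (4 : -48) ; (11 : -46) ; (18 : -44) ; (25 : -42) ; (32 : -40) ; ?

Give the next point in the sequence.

First component goes -10, -3, 4, 11, 18, 25, 32 → 39 (+7 each step).
For the second component, +2 each step: -52, -50, -48, -46, -44, -42, -40 → -38.
Combining the parts gives (39 : -38).

(39 : -38)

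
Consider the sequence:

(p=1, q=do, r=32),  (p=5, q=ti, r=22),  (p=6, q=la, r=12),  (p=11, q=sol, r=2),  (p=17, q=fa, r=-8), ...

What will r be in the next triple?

P: each term is the sum of the two before it, so 1, 5, 6, 11, 17 → 28.
Q: do, ti, la, sol, fa → mi (runs backward through the solfège scale do→ti).
For the r, −10 each step: 32, 22, 12, 2, -8 → -18.

-18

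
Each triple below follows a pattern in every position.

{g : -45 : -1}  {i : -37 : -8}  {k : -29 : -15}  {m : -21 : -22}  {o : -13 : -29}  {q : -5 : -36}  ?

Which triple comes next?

Letter: letters move forward 2 places in the alphabet, so g, i, k, m, o, q → s.
Second value: -45, -37, -29, -21, -13, -5 → 3 (+8 each step).
Third value goes -1, -8, -15, -22, -29, -36 → -43 (−7 each step).
Putting it together: {s : 3 : -43}.

{s : 3 : -43}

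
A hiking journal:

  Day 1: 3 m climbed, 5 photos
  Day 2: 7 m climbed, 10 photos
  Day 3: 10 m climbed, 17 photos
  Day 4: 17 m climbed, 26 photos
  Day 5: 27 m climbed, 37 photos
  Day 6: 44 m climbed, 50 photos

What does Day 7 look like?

71 m climbed, 65 photos

M climbed: each term is the sum of the two before it, so 3, 7, 10, 17, 27, 44 → 71.
For the photos, differences are 5, 7, 9, … (increasing by 2 each time): 5, 10, 17, 26, 37, 50 → 65.
Combining the parts gives 71 m climbed, 65 photos.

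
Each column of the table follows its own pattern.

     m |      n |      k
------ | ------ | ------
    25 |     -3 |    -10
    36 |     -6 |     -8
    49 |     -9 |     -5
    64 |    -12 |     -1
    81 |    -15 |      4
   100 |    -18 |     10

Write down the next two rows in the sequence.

121  -21  17; 144  -24  25

For the column m, perfect squares: 5², 6², 7², …: 25, 36, 49, 64, 81, 100 → 121 → 144.
Column n goes -3, -6, -9, -12, -15, -18 → -21 → -24 (−3 each step).
Column k: differences are 2, 3, 4, … (increasing by 1 each time); -10, -8, -5, -1, 4, 10 → 17 → 25.
Putting the parts together: 121  -21  17 and then 144  -24  25.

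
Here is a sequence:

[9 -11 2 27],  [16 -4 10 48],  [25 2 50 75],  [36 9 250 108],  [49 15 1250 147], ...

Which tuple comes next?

[64 22 6250 192]

First part — perfect squares: 3², 4², 5², …: 9, 16, 25, 36, 49 → 64.
Second part: alternating steps +7, +6, +7, +6, …, so -11, -4, 2, 9, 15 → 22.
For the third part, ×5 each step: 2, 10, 50, 250, 1250 → 6250.
For the fourth part, always 3 × the first part: 27, 48, 75, 108, 147 → 192.
Combining the parts gives [64 22 6250 192].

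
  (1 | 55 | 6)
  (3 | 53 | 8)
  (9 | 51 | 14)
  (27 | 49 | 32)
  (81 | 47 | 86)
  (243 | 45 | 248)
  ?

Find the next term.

First coordinate: 1, 3, 9, 27, 81, 243 → 729 (×3 each step).
Second coordinate: −2 each step, so 55, 53, 51, 49, 47, 45 → 43.
Third coordinate goes 6, 8, 14, 32, 86, 248 → 734 (always 5 more than the first coordinate).
So the next term is (729 | 43 | 734).

(729 | 43 | 734)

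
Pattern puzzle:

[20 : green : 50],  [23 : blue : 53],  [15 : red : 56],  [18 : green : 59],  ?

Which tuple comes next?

[10 : blue : 62]

For the first part, alternating steps +3, −8, +3, −8, …: 20, 23, 15, 18 → 10.
For the colour, repeats green → blue → red: green, blue, red, green → blue.
Third part: +3 each step; 50, 53, 56, 59 → 62.
Combining the parts gives [10 : blue : 62].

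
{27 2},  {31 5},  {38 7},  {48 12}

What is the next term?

{61 19}

First value: 27, 31, 38, 48 → 61 (differences are 4, 7, 10, … (increasing by 3 each time)).
Second value: each term is the sum of the two before it, so 2, 5, 7, 12 → 19.
So the next term is {61 19}.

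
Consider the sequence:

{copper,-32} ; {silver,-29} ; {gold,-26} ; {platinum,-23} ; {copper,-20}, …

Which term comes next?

Metal — repeats copper → silver → gold → platinum: copper, silver, gold, platinum, copper → silver.
Second coordinate: +3 each step, so -32, -29, -26, -23, -20 → -17.
Putting it together: {silver,-17}.

{silver,-17}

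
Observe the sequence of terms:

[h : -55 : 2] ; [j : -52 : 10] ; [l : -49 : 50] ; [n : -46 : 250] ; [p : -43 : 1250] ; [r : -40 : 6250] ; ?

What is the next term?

[t : -37 : 31250]

Letter goes h, j, l, n, p, r → t (letters move forward 2 places in the alphabet).
Second part — +3 each step: -55, -52, -49, -46, -43, -40 → -37.
Third part: 2, 10, 50, 250, 1250, 6250 → 31250 (×5 each step).
So the next term is [t : -37 : 31250].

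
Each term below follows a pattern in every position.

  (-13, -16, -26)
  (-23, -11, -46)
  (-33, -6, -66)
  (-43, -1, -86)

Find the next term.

First part: −10 each step; -13, -23, -33, -43 → -53.
Second part: +5 each step, so -16, -11, -6, -1 → 4.
Third part — always 2 × the first part: -26, -46, -66, -86 → -106.
So the next term is (-53, 4, -106).

(-53, 4, -106)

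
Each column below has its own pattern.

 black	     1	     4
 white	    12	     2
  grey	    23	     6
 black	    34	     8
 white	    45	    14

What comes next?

Shade: repeats black → white → grey, so black, white, grey, black, white → grey.
For the second component, +11 each step: 1, 12, 23, 34, 45 → 56.
Third component goes 4, 2, 6, 8, 14 → 22 (each term is the sum of the two before it).
So the next row is grey  56  22.

grey  56  22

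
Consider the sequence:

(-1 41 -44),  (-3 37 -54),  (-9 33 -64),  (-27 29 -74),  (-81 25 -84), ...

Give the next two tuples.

First entry: -1, -3, -9, -27, -81 → -243 → -729 (×3 each step).
For the second entry, −4 each step: 41, 37, 33, 29, 25 → 21 → 17.
Third entry — −10 each step: -44, -54, -64, -74, -84 → -94 → -104.
So the next two tuples are (-243 21 -94) and (-729 17 -104).

(-243 21 -94), (-729 17 -104)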